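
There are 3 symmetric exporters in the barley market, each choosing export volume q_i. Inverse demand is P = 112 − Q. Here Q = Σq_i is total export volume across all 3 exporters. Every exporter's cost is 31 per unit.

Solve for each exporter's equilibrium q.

A representative exporter's profit is π_i = q_i(112 − Q) − 31q_i, with Q = q_i + Σ_{j≠i} q_j.
First-order condition: 81 − 2q_i − Σ_{j≠i} q_j = 0.
Imposing symmetry (q_j = q for all j) turns Σ_{j≠i} q_j into 2q, so 81 = 4q and q = 20.25.

20.25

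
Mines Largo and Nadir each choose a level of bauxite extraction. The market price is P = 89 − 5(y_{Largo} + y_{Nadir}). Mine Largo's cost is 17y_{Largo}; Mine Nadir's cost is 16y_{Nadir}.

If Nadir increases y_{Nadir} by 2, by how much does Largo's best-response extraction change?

Mine Largo's profit: π = y_{Largo}(89 − 5(y_{Largo} + y_{Nadir})) − 17y_{Largo}.
∂π/∂y_{Largo} = 72 − 10y_{Largo} − 5y_{Nadir} = 0, so y_{Largo} = 7.2 − 0.5y_{Nadir}.
The reaction-function slope is −0.5, so a 2-unit rise in y_{Nadir} moves y_{Largo} by −0.5 × 2 = −1. Largo's best response falls — the actions are strategic substitutes.

-1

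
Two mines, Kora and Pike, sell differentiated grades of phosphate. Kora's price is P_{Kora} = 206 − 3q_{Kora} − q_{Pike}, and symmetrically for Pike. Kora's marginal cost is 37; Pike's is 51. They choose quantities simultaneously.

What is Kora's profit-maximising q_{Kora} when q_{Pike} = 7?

Mine Kora's profit: π = q_{Kora}(206 − 3q_{Kora} − q_{Pike}) − 37q_{Kora}.
∂π/∂q_{Kora} = 169 − 6q_{Kora} − q_{Pike} = 0 ⇒ q_{Kora} = 169/6 − (1/6)q_{Pike}.
At q_{Pike} = 7: q_{Kora} = 169/6 − (1/6)·7 = 27.

27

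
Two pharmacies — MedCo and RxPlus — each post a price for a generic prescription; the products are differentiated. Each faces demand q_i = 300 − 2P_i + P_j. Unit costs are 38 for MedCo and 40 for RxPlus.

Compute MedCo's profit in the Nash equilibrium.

MedCo's profit: π = (P_{MedCo} − 38)(300 − 2P_{MedCo} + P_{RxPlus}).
∂π/∂P_{MedCo} = 376 − 4P_{MedCo} + P_{RxPlus} = 0 ⇒ P_{MedCo} = 94 + 0.25P_{RxPlus}.
Similarly P_{RxPlus} = 95 + 0.25P_{MedCo}.
Solving the two reaction functions simultaneously: (1 − (0.25)(0.25))P_{MedCo} = 94 + 0.25·95, so 0.9375P_{MedCo} = 117.75 and P_{MedCo} = 125.6.
Then P_{RxPlus} = 95 + 0.25·125.6 = 126.4.
q_{MedCo} = 300 − 2·125.6 + 126.4 = 175.2.
Profit = (125.6 − 38)·175.2 = 15347.52.

15347.52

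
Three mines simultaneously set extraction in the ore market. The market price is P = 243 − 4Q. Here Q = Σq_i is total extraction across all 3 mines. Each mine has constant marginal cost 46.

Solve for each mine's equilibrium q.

A representative mine's profit is π_i = q_i(243 − 4Q) − 46q_i, with Q = q_i + Σ_{j≠i} q_j.
First-order condition: 197 − 8q_i − 4Σ_{j≠i} q_j = 0.
With identical mines, set every q_j = q: then 197 − 8q − 8q = 0, i.e. q = 197/16 = 12.3125.

12.3125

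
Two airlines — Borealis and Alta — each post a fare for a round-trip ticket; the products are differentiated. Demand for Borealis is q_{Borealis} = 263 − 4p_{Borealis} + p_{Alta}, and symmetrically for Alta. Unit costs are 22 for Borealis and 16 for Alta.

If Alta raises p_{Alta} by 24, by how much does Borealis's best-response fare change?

Borealis's profit: π = (p_{Borealis} − 22)(263 − 4p_{Borealis} + p_{Alta}).
∂π/∂p_{Borealis} = 351 − 8p_{Borealis} + p_{Alta} = 0 ⇒ p_{Borealis} = 43.875 + 0.125p_{Alta}.
The reaction-function slope is 0.125, so a 24-unit rise in p_{Alta} moves p_{Borealis} by 0.125 × 24 = 3. Borealis's best response rises — the actions are strategic complements.

3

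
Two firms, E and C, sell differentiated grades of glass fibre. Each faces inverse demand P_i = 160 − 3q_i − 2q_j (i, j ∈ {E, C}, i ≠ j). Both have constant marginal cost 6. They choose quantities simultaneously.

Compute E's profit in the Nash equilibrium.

1111.6875

Firm E's profit: π = q_E(160 − 3q_E − 2q_C) − 6q_E.
∂π/∂q_E = 154 − 6q_E − 2q_C = 0 ⇒ q_E = 77/3 − (1/3)q_C.
Setting q_E = q_C in the reaction function: q_E = 77/3 − (1/3)q_E, so q_E = (77/3) / (4/3) = 19.25.
P_E = 160 − 3·19.25 − 2·19.25 = 63.75.
Profit = (63.75 − 6)·19.25 = 1111.6875.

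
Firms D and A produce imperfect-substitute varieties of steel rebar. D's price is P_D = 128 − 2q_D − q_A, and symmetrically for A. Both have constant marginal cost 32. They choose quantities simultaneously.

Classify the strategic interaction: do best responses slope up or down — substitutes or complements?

strategic substitutes

Firm D's profit: π = q_D(128 − 2q_D − q_A) − 32q_D.
∂π/∂q_D = 96 − 4q_D − q_A = 0 ⇒ q_D = 24 − 0.25q_A.
The best-response slope dq_D/dq_A = −0.25 < 0: the reaction function is downward-sloping, so the choices are strategic substitutes.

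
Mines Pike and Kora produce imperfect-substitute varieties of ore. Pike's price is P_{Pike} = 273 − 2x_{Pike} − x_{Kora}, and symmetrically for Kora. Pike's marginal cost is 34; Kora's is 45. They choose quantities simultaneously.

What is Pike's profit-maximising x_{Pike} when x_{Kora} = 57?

Mine Pike's profit: π = x_{Pike}(273 − 2x_{Pike} − x_{Kora}) − 34x_{Pike}.
∂π/∂x_{Pike} = 239 − 4x_{Pike} − x_{Kora} = 0 ⇒ x_{Pike} = 59.75 − 0.25x_{Kora}.
At x_{Kora} = 57: x_{Pike} = 59.75 − 0.25·57 = 45.5.

45.5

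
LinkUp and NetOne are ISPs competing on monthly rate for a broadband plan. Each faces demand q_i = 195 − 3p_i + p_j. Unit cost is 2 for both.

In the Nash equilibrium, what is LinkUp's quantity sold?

114.6

LinkUp's profit: π = (p_{LinkUp} − 2)(195 − 3p_{LinkUp} + p_{NetOne}).
∂π/∂p_{LinkUp} = 201 − 6p_{LinkUp} + p_{NetOne} = 0 ⇒ p_{LinkUp} = 33.5 + (1/6)p_{NetOne}.
The game is symmetric, so in equilibrium p_{NetOne} = p_{LinkUp}: the reaction function gives (5/6)p_{LinkUp} = 33.5, hence p_{LinkUp} = 40.2.
q_{LinkUp} = 195 − 3·40.2 + 40.2 = 114.6.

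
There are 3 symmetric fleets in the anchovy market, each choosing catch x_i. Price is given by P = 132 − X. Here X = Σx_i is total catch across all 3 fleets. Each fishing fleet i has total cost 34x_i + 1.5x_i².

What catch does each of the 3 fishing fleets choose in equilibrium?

14

A representative fishing fleet's profit is π_i = x_i(132 − X) − 34x_i − 1.5x_i², with X = x_i + Σ_{j≠i} x_j.
First-order condition: 98 − 5x_i − Σ_{j≠i} x_j = 0.
With identical fishing fleets, set every x_j = x: then 98 − 5x − 2x = 0, i.e. x = 98/7 = 14.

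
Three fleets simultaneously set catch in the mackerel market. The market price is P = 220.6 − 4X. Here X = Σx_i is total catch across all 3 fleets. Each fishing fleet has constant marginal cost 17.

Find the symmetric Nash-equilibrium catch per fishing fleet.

A representative fishing fleet's profit is π_i = x_i(220.6 − 4X) − 17x_i, with X = x_i + Σ_{j≠i} x_j.
First-order condition: 203.6 − 8x_i − 4Σ_{j≠i} x_j = 0.
With identical fishing fleets, set every x_j = x: then 203.6 − 8x − 8x = 0, i.e. x = 203.6/16 = 12.725.

12.725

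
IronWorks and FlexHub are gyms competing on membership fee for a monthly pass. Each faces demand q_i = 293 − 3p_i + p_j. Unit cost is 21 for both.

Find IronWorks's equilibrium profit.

IronWorks's profit: π = (p_{IronWorks} − 21)(293 − 3p_{IronWorks} + p_{FlexHub}).
∂π/∂p_{IronWorks} = 356 − 6p_{IronWorks} + p_{FlexHub} = 0 ⇒ p_{IronWorks} = 178/3 + (1/6)p_{FlexHub}.
The game is symmetric, so in equilibrium p_{FlexHub} = p_{IronWorks}: the reaction function gives (5/6)p_{IronWorks} = 178/3, hence p_{IronWorks} = 71.2.
q_{IronWorks} = 293 − 3·71.2 + 71.2 = 150.6.
Profit = (71.2 − 21)·150.6 = 7560.12.

7560.12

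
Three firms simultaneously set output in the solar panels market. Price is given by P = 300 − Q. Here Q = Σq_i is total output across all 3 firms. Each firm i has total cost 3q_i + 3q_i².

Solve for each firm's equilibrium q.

A representative firm's profit is π_i = q_i(300 − Q) − 3q_i − 3q_i², with Q = q_i + Σ_{j≠i} q_j.
First-order condition: 297 − 8q_i − Σ_{j≠i} q_j = 0.
With identical firms, set every q_j = q: then 297 − 8q − 2q = 0, i.e. q = 297/10 = 29.7.

29.7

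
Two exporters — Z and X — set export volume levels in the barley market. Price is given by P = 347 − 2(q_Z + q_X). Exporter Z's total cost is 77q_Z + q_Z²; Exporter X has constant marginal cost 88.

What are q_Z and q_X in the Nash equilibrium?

28.1, 50.7

Exporter Z's profit: π = q_Z(347 − 2(q_Z + q_X)) − 77q_Z − q_Z².
∂π/∂q_Z = 270 − 6q_Z − 2q_X = 0, so q_Z = 45 − (1/3)q_X.
For X: ∂π/∂q_X = 259 − 4q_X − 2q_Z = 0 ⇒ q_X = 64.75 − 0.5q_Z.
Solving the two reaction functions simultaneously: (1 − (−1/3)(−0.5))q_Z = 45 − (1/3)·64.75, so (5/6)q_Z = 281/12 and q_Z = 28.1.
Then q_X = 64.75 − 0.5·28.1 = 50.7.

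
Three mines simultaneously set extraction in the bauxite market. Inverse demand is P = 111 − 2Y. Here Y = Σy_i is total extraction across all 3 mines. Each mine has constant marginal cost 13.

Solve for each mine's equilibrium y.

12.25

A representative mine's profit is π_i = y_i(111 − 2Y) − 13y_i, with Y = y_i + Σ_{j≠i} y_j.
First-order condition: 98 − 4y_i − 2Σ_{j≠i} y_j = 0.
In a symmetric equilibrium every mine chooses the same y, so Σ_{j≠i} y_j = 2y. The condition becomes 98 − 8y = 0, giving y = 98/8 = 12.25.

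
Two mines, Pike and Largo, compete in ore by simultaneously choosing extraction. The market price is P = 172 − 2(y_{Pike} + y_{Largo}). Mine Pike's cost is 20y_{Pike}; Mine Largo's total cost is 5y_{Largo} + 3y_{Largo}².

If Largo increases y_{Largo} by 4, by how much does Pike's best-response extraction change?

Mine Pike's profit: π = y_{Pike}(172 − 2(y_{Pike} + y_{Largo})) − 20y_{Pike}.
∂π/∂y_{Pike} = 152 − 4y_{Pike} − 2y_{Largo} = 0, so y_{Pike} = 38 − 0.5y_{Largo}.
The reaction-function slope is −0.5, so a 4-unit rise in y_{Largo} moves y_{Pike} by −0.5 × 4 = −2. Pike's best response falls — the actions are strategic substitutes.

-2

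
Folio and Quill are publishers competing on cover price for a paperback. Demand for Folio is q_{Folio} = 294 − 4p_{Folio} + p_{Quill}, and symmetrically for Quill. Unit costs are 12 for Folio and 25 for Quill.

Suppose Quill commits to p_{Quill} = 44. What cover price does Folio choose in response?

Folio's profit: π = (p_{Folio} − 12)(294 − 4p_{Folio} + p_{Quill}).
∂π/∂p_{Folio} = 342 − 8p_{Folio} + p_{Quill} = 0 ⇒ p_{Folio} = 42.75 + 0.125p_{Quill}.
At p_{Quill} = 44: p_{Folio} = 42.75 + 0.125·44 = 48.25.

48.25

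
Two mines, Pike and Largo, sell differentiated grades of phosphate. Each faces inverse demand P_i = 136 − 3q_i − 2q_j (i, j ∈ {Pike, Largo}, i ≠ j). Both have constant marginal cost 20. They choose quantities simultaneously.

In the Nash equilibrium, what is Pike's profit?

Mine Pike's profit: π = q_{Pike}(136 − 3q_{Pike} − 2q_{Largo}) − 20q_{Pike}.
∂π/∂q_{Pike} = 116 − 6q_{Pike} − 2q_{Largo} = 0 ⇒ q_{Pike} = 58/3 − (1/3)q_{Largo}.
By symmetry q_{Largo} = q_{Pike}; substituting into the reaction function, (4/3)q_{Pike} = 58/3 and q_{Pike} = 14.5.
P_{Pike} = 136 − 3·14.5 − 2·14.5 = 63.5.
Profit = (63.5 − 20)·14.5 = 630.75.

630.75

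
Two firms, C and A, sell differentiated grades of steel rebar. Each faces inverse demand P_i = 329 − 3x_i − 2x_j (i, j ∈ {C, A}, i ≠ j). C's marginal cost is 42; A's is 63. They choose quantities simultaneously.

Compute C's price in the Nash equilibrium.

153.5625

Firm C's profit: π = x_C(329 − 3x_C − 2x_A) − 42x_C.
∂π/∂x_C = 287 − 6x_C − 2x_A = 0 ⇒ x_C = 287/6 − (1/3)x_A.
Similarly x_A = 133/3 − (1/3)x_C.
Solving the two reaction functions simultaneously: (1 − (−1/3)(−1/3))x_C = 287/6 − (1/3)·(133/3), so (8/9)x_C = 595/18 and x_C = 37.1875.
Then x_A = 133/3 − (1/3)·37.1875 = 31.9375.
P_C = 329 − 3·37.1875 − 2·31.9375 = 153.5625.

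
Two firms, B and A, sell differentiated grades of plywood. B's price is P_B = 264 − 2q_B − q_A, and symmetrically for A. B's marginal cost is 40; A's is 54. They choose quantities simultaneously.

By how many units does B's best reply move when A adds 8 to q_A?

Firm B's profit: π = q_B(264 − 2q_B − q_A) − 40q_B.
∂π/∂q_B = 224 − 4q_B − q_A = 0 ⇒ q_B = 56 − 0.25q_A.
The reaction-function slope is −0.25, so an 8-unit rise in q_A moves q_B by −0.25 × 8 = −2. B's best response falls — the actions are strategic substitutes.

-2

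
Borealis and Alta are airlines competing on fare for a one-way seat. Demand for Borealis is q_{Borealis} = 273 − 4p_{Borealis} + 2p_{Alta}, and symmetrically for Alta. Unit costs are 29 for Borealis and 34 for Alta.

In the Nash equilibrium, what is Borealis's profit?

Borealis's profit: π = (p_{Borealis} − 29)(273 − 4p_{Borealis} + 2p_{Alta}).
∂π/∂p_{Borealis} = 389 − 8p_{Borealis} + 2p_{Alta} = 0 ⇒ p_{Borealis} = 48.625 + 0.25p_{Alta}.
Similarly p_{Alta} = 51.125 + 0.25p_{Borealis}.
Substituting the second reaction function into the first: p_{Borealis} = 48.625 + 0.25(51.125 + 0.25p_{Borealis}), which gives 0.9375p_{Borealis} = 1965/32 ⇒ p_{Borealis} = 65.5.
Then p_{Alta} = 51.125 + 0.25·65.5 = 67.5.
q_{Borealis} = 273 − 4·65.5 + 2·67.5 = 146.
Profit = (65.5 − 29)·146 = 5329.

5329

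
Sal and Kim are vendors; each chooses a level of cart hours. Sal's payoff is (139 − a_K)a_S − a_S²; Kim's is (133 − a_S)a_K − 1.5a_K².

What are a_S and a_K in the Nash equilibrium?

56.8, 25.4

Expanding Sal's payoff: 139a_S − a_Ka_S − a_S².
∂π/∂a_S = 139 − a_K − 2a_S = 0, so a_S = 69.5 − 0.5a_K.
Likewise for Kim: a_K = 133/3 − (1/3)a_S.
Solving the two reaction functions simultaneously: (1 − (−0.5)(−1/3))a_S = 69.5 − 0.5·(133/3), so (5/6)a_S = 142/3 and a_S = 56.8.
Then a_K = 133/3 − (1/3)·56.8 = 25.4.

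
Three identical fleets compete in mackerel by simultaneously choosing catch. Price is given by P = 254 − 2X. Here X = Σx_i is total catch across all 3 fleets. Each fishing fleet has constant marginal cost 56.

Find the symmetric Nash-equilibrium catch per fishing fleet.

24.75

A representative fishing fleet's profit is π_i = x_i(254 − 2X) − 56x_i, with X = x_i + Σ_{j≠i} x_j.
First-order condition: 198 − 4x_i − 2Σ_{j≠i} x_j = 0.
In a symmetric equilibrium every fishing fleet chooses the same x, so Σ_{j≠i} x_j = 2x. The condition becomes 198 − 8x = 0, giving x = 198/8 = 24.75.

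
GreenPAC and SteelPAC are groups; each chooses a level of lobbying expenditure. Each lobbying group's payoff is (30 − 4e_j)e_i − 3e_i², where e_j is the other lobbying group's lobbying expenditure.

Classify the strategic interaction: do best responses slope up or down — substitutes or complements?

GreenPAC's payoff is (30 − 4e_S)e_G − 3e_G².
∂π/∂e_G = 30 − 4e_S − 6e_G = 0, so e_G = 5 − (2/3)e_S.
The best-response slope de_G/de_S = −2/3 < 0: the reaction function is downward-sloping, so the choices are strategic substitutes.

strategic substitutes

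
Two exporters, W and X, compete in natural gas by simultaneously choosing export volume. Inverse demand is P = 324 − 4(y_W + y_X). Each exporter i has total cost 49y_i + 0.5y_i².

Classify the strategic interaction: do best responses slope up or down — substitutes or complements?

Exporter W's profit: π = y_W(324 − 4(y_W + y_X)) − 49y_W − 0.5y_W².
∂π/∂y_W = 275 − 9y_W − 4y_X = 0, so y_W = 275/9 − (4/9)y_X.
The best-response slope dy_W/dy_X = −4/9 < 0: the reaction function is downward-sloping, so the choices are strategic substitutes.

strategic substitutes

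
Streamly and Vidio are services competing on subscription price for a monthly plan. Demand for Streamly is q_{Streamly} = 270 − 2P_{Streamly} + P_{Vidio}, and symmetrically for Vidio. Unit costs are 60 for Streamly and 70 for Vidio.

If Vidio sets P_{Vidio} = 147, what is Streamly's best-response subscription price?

134.25

Streamly's profit: π = (P_{Streamly} − 60)(270 − 2P_{Streamly} + P_{Vidio}).
∂π/∂P_{Streamly} = 390 − 4P_{Streamly} + P_{Vidio} = 0 ⇒ P_{Streamly} = 97.5 + 0.25P_{Vidio}.
At P_{Vidio} = 147: P_{Streamly} = 97.5 + 0.25·147 = 134.25.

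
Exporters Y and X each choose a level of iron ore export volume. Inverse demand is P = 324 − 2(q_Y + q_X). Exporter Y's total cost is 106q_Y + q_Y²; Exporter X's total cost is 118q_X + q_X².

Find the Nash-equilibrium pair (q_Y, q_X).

Exporter Y's profit: π = q_Y(324 − 2(q_Y + q_X)) − 106q_Y − q_Y².
∂π/∂q_Y = 218 − 6q_Y − 2q_X = 0, so q_Y = 109/3 − (1/3)q_X.
By the same steps for X: q_X = 103/3 − (1/3)q_Y.
Plugging q_X into Y's best response: q_Y = 109/3 − (1/3)(103/3 − (1/3)q_Y) ⇒ (8/9)q_Y = 224/9, so q_Y = 28.
Then q_X = 103/3 − (1/3)·28 = 25.

28, 25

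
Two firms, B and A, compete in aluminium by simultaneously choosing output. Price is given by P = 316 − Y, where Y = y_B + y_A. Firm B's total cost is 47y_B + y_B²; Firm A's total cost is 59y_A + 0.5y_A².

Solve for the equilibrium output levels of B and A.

Firm B's profit: π = y_B(316 − (y_B + y_A)) − 47y_B − y_B².
∂π/∂y_B = 269 − 4y_B − y_A = 0, so y_B = 67.25 − 0.25y_A.
For A: ∂π/∂y_A = 257 − 3y_A − y_B = 0 ⇒ y_A = 257/3 − (1/3)y_B.
Substituting the second reaction function into the first: y_B = 67.25 − 0.25(257/3 − (1/3)y_B), which gives (11/12)y_B = 275/6 ⇒ y_B = 50.
Then y_A = 257/3 − (1/3)·50 = 69.

50, 69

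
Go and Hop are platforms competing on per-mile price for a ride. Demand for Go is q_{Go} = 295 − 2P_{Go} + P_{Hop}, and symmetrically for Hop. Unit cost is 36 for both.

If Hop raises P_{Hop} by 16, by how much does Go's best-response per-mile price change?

Go's profit: π = (P_{Go} − 36)(295 − 2P_{Go} + P_{Hop}).
∂π/∂P_{Go} = 367 − 4P_{Go} + P_{Hop} = 0 ⇒ P_{Go} = 91.75 + 0.25P_{Hop}.
The reaction-function slope is 0.25, so a 16-unit rise in P_{Hop} moves P_{Go} by 0.25 × 16 = 4. Go's best response rises — the actions are strategic complements.

4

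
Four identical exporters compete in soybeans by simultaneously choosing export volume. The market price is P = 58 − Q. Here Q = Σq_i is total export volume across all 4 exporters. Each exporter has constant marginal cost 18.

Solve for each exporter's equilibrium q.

A representative exporter's profit is π_i = q_i(58 − Q) − 18q_i, with Q = q_i + Σ_{j≠i} q_j.
First-order condition: 40 − 2q_i − Σ_{j≠i} q_j = 0.
With identical exporters, set every q_j = q: then 40 − 2q − 3q = 0, i.e. q = 40/5 = 8.

8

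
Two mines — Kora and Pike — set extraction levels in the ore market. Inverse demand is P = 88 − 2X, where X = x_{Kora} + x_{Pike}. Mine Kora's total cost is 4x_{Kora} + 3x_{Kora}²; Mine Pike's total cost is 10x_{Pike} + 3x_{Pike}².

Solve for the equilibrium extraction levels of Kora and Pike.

Mine Kora's profit: π = x_{Kora}(88 − 2(x_{Kora} + x_{Pike})) − 4x_{Kora} − 3x_{Kora}².
∂π/∂x_{Kora} = 84 − 10x_{Kora} − 2x_{Pike} = 0, so x_{Kora} = 8.4 − 0.2x_{Pike}.
By the same steps for Pike: x_{Pike} = 7.8 − 0.2x_{Kora}.
Plugging x_{Pike} into Kora's best response: x_{Kora} = 8.4 − 0.2(7.8 − 0.2x_{Kora}) ⇒ 0.96x_{Kora} = 6.84, so x_{Kora} = 7.125.
Then x_{Pike} = 7.8 − 0.2·7.125 = 6.375.

7.125, 6.375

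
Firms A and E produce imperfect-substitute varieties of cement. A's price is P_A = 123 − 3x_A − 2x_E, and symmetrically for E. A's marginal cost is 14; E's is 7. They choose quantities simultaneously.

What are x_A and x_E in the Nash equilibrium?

Firm A's profit: π = x_A(123 − 3x_A − 2x_E) − 14x_A.
∂π/∂x_A = 109 − 6x_A − 2x_E = 0 ⇒ x_A = 109/6 − (1/3)x_E.
Similarly x_E = 58/3 − (1/3)x_A.
Plugging x_E into A's best response: x_A = 109/6 − (1/3)(58/3 − (1/3)x_A) ⇒ (8/9)x_A = 211/18, so x_A = 13.1875.
Then x_E = 58/3 − (1/3)·13.1875 = 14.9375.

13.1875, 14.9375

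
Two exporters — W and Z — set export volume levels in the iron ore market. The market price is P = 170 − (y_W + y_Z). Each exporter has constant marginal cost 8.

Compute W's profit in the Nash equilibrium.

2916

Exporter W's profit: π = y_W(170 − (y_W + y_Z)) − 8y_W.
∂π/∂y_W = 162 − 2y_W − y_Z = 0, so y_W = 81 − 0.5y_Z.
By symmetry y_Z = y_W; substituting into the reaction function, 1.5y_W = 81 and y_W = 54.
Price P = 170 − 108 = 62.
W's profit: (62 − 8)·54 = 2916.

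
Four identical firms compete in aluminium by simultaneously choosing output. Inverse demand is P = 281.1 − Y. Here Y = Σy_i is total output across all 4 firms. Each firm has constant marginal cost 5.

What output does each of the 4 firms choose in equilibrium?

55.22

A representative firm's profit is π_i = y_i(281.1 − Y) − 5y_i, with Y = y_i + Σ_{j≠i} y_j.
First-order condition: 276.1 − 2y_i − Σ_{j≠i} y_j = 0.
With identical firms, set every y_j = y: then 276.1 − 2y − 3y = 0, i.e. y = 276.1/5 = 55.22.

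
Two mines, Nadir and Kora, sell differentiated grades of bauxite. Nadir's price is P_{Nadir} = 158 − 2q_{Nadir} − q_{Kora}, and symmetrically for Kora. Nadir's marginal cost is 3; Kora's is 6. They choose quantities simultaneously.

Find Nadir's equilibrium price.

Mine Nadir's profit: π = q_{Nadir}(158 − 2q_{Nadir} − q_{Kora}) − 3q_{Nadir}.
∂π/∂q_{Nadir} = 155 − 4q_{Nadir} − q_{Kora} = 0 ⇒ q_{Nadir} = 38.75 − 0.25q_{Kora}.
Similarly q_{Kora} = 38 − 0.25q_{Nadir}.
Substituting the second reaction function into the first: q_{Nadir} = 38.75 − 0.25(38 − 0.25q_{Nadir}), which gives 0.9375q_{Nadir} = 29.25 ⇒ q_{Nadir} = 31.2.
Then q_{Kora} = 38 − 0.25·31.2 = 30.2.
P_{Nadir} = 158 − 2·31.2 − 30.2 = 65.4.

65.4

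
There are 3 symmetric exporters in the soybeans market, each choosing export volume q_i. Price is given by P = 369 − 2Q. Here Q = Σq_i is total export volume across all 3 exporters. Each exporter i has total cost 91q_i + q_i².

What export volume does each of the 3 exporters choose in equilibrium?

A representative exporter's profit is π_i = q_i(369 − 2Q) − 91q_i − q_i², with Q = q_i + Σ_{j≠i} q_j.
First-order condition: 278 − 6q_i − 2Σ_{j≠i} q_j = 0.
Imposing symmetry (q_j = q for all j) turns Σ_{j≠i} q_j into 2q, so 278 = 10q and q = 27.8.

27.8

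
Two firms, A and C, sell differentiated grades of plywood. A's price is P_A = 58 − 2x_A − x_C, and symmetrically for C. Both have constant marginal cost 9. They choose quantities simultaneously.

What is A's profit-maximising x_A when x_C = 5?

11

Firm A's profit: π = x_A(58 − 2x_A − x_C) − 9x_A.
∂π/∂x_A = 49 − 4x_A − x_C = 0 ⇒ x_A = 12.25 − 0.25x_C.
At x_C = 5: x_A = 12.25 − 0.25·5 = 11.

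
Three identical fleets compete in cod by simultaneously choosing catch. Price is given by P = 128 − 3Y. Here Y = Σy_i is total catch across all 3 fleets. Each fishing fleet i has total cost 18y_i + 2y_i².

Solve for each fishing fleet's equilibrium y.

A representative fishing fleet's profit is π_i = y_i(128 − 3Y) − 18y_i − 2y_i², with Y = y_i + Σ_{j≠i} y_j.
First-order condition: 110 − 10y_i − 3Σ_{j≠i} y_j = 0.
Imposing symmetry (y_j = y for all j) turns Σ_{j≠i} y_j into 2y, so 110 = 16y and y = 6.875.

6.875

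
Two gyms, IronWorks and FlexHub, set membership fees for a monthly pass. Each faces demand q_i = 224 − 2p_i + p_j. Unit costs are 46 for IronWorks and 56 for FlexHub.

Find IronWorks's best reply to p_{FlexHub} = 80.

IronWorks's profit: π = (p_{IronWorks} − 46)(224 − 2p_{IronWorks} + p_{FlexHub}).
∂π/∂p_{IronWorks} = 316 − 4p_{IronWorks} + p_{FlexHub} = 0 ⇒ p_{IronWorks} = 79 + 0.25p_{FlexHub}.
At p_{FlexHub} = 80: p_{IronWorks} = 79 + 0.25·80 = 99.

99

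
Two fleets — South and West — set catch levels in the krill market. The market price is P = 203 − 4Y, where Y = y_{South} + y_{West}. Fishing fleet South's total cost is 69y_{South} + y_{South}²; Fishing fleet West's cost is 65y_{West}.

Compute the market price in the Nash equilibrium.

117.75

Fishing fleet South's profit: π = y_{South}(203 − 4(y_{South} + y_{West})) − 69y_{South} − y_{South}².
∂π/∂y_{South} = 134 − 10y_{South} − 4y_{West} = 0, so y_{South} = 13.4 − 0.4y_{West}.
For West: ∂π/∂y_{West} = 138 − 8y_{West} − 4y_{South} = 0 ⇒ y_{West} = 17.25 − 0.5y_{South}.
Plugging y_{West} into South's best response: y_{South} = 13.4 − 0.4(17.25 − 0.5y_{South}) ⇒ 0.8y_{South} = 6.5, so y_{South} = 8.125.
Then y_{West} = 17.25 − 0.5·8.125 = 13.1875.
Equilibrium price: P = 203 − 4·21.3125 = 117.75.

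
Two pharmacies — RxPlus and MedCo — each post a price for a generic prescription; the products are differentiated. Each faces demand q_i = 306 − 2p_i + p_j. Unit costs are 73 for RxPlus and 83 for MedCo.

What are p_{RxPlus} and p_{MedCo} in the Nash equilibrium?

152, 156

RxPlus's profit: π = (p_{RxPlus} − 73)(306 − 2p_{RxPlus} + p_{MedCo}).
∂π/∂p_{RxPlus} = 452 − 4p_{RxPlus} + p_{MedCo} = 0 ⇒ p_{RxPlus} = 113 + 0.25p_{MedCo}.
Similarly p_{MedCo} = 118 + 0.25p_{RxPlus}.
Solving the two reaction functions simultaneously: (1 − (0.25)(0.25))p_{RxPlus} = 113 + 0.25·118, so 0.9375p_{RxPlus} = 142.5 and p_{RxPlus} = 152.
Then p_{MedCo} = 118 + 0.25·152 = 156.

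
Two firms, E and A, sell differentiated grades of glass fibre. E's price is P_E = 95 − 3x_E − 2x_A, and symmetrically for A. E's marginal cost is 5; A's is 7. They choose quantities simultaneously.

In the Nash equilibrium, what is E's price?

39.125

Firm E's profit: π = x_E(95 − 3x_E − 2x_A) − 5x_E.
∂π/∂x_E = 90 − 6x_E − 2x_A = 0 ⇒ x_E = 15 − (1/3)x_A.
Similarly x_A = 44/3 − (1/3)x_E.
Plugging x_A into E's best response: x_E = 15 − (1/3)(44/3 − (1/3)x_E) ⇒ (8/9)x_E = 91/9, so x_E = 11.375.
Then x_A = 44/3 − (1/3)·11.375 = 10.875.
P_E = 95 − 3·11.375 − 2·10.875 = 39.125.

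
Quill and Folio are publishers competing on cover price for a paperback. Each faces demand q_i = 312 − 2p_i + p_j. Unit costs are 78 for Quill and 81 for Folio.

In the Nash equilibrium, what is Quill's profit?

12293.12

Quill's profit: π = (p_{Quill} − 78)(312 − 2p_{Quill} + p_{Folio}).
∂π/∂p_{Quill} = 468 − 4p_{Quill} + p_{Folio} = 0 ⇒ p_{Quill} = 117 + 0.25p_{Folio}.
Similarly p_{Folio} = 118.5 + 0.25p_{Quill}.
Substituting the second reaction function into the first: p_{Quill} = 117 + 0.25(118.5 + 0.25p_{Quill}), which gives 0.9375p_{Quill} = 146.625 ⇒ p_{Quill} = 156.4.
Then p_{Folio} = 118.5 + 0.25·156.4 = 157.6.
q_{Quill} = 312 − 2·156.4 + 157.6 = 156.8.
Profit = (156.4 − 78)·156.8 = 12293.12.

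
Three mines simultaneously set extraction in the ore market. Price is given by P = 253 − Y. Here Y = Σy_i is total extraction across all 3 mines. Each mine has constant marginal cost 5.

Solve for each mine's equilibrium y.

A representative mine's profit is π_i = y_i(253 − Y) − 5y_i, with Y = y_i + Σ_{j≠i} y_j.
First-order condition: 248 − 2y_i − Σ_{j≠i} y_j = 0.
Imposing symmetry (y_j = y for all j) turns Σ_{j≠i} y_j into 2y, so 248 = 4y and y = 62.

62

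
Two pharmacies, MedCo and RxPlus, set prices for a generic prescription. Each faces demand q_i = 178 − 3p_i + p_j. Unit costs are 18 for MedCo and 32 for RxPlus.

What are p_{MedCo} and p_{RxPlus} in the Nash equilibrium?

MedCo's profit: π = (p_{MedCo} − 18)(178 − 3p_{MedCo} + p_{RxPlus}).
∂π/∂p_{MedCo} = 232 − 6p_{MedCo} + p_{RxPlus} = 0 ⇒ p_{MedCo} = 116/3 + (1/6)p_{RxPlus}.
Similarly p_{RxPlus} = 137/3 + (1/6)p_{MedCo}.
Substituting the second reaction function into the first: p_{MedCo} = 116/3 + (1/6)(137/3 + (1/6)p_{MedCo}), which gives (35/36)p_{MedCo} = 833/18 ⇒ p_{MedCo} = 47.6.
Then p_{RxPlus} = 137/3 + (1/6)·47.6 = 53.6.

47.6, 53.6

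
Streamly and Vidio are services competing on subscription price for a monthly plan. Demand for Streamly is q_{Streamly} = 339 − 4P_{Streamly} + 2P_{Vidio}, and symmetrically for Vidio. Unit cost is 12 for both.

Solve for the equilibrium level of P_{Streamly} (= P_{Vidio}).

64.5

Streamly's profit: π = (P_{Streamly} − 12)(339 − 4P_{Streamly} + 2P_{Vidio}).
∂π/∂P_{Streamly} = 387 − 8P_{Streamly} + 2P_{Vidio} = 0 ⇒ P_{Streamly} = 48.375 + 0.25P_{Vidio}.
By symmetry P_{Vidio} = P_{Streamly}; substituting into the reaction function, 0.75P_{Streamly} = 48.375 and P_{Streamly} = 64.5.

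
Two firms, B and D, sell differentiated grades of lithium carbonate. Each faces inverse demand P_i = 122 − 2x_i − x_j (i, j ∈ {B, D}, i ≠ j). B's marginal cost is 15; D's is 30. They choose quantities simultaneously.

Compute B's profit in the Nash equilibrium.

Firm B's profit: π = x_B(122 − 2x_B − x_D) − 15x_B.
∂π/∂x_B = 107 − 4x_B − x_D = 0 ⇒ x_B = 26.75 − 0.25x_D.
Similarly x_D = 23 − 0.25x_B.
Substituting the second reaction function into the first: x_B = 26.75 − 0.25(23 − 0.25x_B), which gives 0.9375x_B = 21 ⇒ x_B = 22.4.
Then x_D = 23 − 0.25·22.4 = 17.4.
P_B = 122 − 2·22.4 − 17.4 = 59.8.
Profit = (59.8 − 15)·22.4 = 1003.52.

1003.52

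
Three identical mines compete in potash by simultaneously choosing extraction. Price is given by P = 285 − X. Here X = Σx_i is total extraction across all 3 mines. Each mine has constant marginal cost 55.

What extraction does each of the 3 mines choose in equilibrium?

A representative mine's profit is π_i = x_i(285 − X) − 55x_i, with X = x_i + Σ_{j≠i} x_j.
First-order condition: 230 − 2x_i − Σ_{j≠i} x_j = 0.
Imposing symmetry (x_j = x for all j) turns Σ_{j≠i} x_j into 2x, so 230 = 4x and x = 57.5.

57.5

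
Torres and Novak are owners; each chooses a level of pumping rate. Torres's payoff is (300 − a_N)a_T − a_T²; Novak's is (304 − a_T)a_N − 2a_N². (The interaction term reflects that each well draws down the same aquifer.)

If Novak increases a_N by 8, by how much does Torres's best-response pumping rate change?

-4

Expanding Torres's payoff: 300a_T − a_Na_T − a_T².
∂π/∂a_T = 300 − a_N − 2a_T = 0, so a_T = 150 − 0.5a_N.
The reaction-function slope is −0.5, so an 8-unit rise in a_N moves a_T by −0.5 × 8 = −4. Torres's best response falls — the actions are strategic substitutes.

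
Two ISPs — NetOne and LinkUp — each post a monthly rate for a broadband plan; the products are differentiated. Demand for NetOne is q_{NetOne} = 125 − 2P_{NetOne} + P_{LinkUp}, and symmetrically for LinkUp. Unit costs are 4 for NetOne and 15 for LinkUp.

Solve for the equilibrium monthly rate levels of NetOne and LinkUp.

NetOne's profit: π = (P_{NetOne} − 4)(125 − 2P_{NetOne} + P_{LinkUp}).
∂π/∂P_{NetOne} = 133 − 4P_{NetOne} + P_{LinkUp} = 0 ⇒ P_{NetOne} = 33.25 + 0.25P_{LinkUp}.
Similarly P_{LinkUp} = 38.75 + 0.25P_{NetOne}.
Solving the two reaction functions simultaneously: (1 − (0.25)(0.25))P_{NetOne} = 33.25 + 0.25·38.75, so 0.9375P_{NetOne} = 42.9375 and P_{NetOne} = 45.8.
Then P_{LinkUp} = 38.75 + 0.25·45.8 = 50.2.

45.8, 50.2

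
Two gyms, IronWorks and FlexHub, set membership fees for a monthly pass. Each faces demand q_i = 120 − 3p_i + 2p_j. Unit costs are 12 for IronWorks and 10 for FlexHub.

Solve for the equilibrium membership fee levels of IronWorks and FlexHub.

38.625, 37.875

IronWorks's profit: π = (p_{IronWorks} − 12)(120 − 3p_{IronWorks} + 2p_{FlexHub}).
∂π/∂p_{IronWorks} = 156 − 6p_{IronWorks} + 2p_{FlexHub} = 0 ⇒ p_{IronWorks} = 26 + (1/3)p_{FlexHub}.
Similarly p_{FlexHub} = 25 + (1/3)p_{IronWorks}.
Plugging p_{FlexHub} into IronWorks's best response: p_{IronWorks} = 26 + (1/3)(25 + (1/3)p_{IronWorks}) ⇒ (8/9)p_{IronWorks} = 103/3, so p_{IronWorks} = 38.625.
Then p_{FlexHub} = 25 + (1/3)·38.625 = 37.875.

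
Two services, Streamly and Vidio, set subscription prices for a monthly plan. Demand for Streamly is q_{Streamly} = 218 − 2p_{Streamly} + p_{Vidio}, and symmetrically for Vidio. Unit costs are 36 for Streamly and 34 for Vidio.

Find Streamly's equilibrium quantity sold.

120.8

Streamly's profit: π = (p_{Streamly} − 36)(218 − 2p_{Streamly} + p_{Vidio}).
∂π/∂p_{Streamly} = 290 − 4p_{Streamly} + p_{Vidio} = 0 ⇒ p_{Streamly} = 72.5 + 0.25p_{Vidio}.
Similarly p_{Vidio} = 71.5 + 0.25p_{Streamly}.
Plugging p_{Vidio} into Streamly's best response: p_{Streamly} = 72.5 + 0.25(71.5 + 0.25p_{Streamly}) ⇒ 0.9375p_{Streamly} = 90.375, so p_{Streamly} = 96.4.
Then p_{Vidio} = 71.5 + 0.25·96.4 = 95.6.
q_{Streamly} = 218 − 2·96.4 + 95.6 = 120.8.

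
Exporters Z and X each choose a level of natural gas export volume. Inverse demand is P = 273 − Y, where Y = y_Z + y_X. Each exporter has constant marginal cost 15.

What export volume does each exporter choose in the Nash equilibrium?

Exporter Z's profit: π = y_Z(273 − (y_Z + y_X)) − 15y_Z.
∂π/∂y_Z = 258 − 2y_Z − y_X = 0, so y_Z = 129 − 0.5y_X.
By symmetry y_X = y_Z; substituting into the reaction function, 1.5y_Z = 129 and y_Z = 86.

86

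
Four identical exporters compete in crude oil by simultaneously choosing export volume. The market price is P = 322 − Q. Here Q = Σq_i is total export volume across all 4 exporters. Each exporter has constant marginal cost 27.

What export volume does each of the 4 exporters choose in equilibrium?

A representative exporter's profit is π_i = q_i(322 − Q) − 27q_i, with Q = q_i + Σ_{j≠i} q_j.
First-order condition: 295 − 2q_i − Σ_{j≠i} q_j = 0.
With identical exporters, set every q_j = q: then 295 − 2q − 3q = 0, i.e. q = 295/5 = 59.

59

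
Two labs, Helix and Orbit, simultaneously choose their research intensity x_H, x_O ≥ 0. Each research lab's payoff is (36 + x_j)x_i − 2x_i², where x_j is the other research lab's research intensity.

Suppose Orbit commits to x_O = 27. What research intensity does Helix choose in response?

15.75

Helix's payoff is (36 + x_O)x_H − 2x_H².
∂π/∂x_H = 36 + x_O − 4x_H = 0, so x_H = 9 + 0.25x_O.
At x_O = 27: x_H = 9 + 0.25·27 = 15.75.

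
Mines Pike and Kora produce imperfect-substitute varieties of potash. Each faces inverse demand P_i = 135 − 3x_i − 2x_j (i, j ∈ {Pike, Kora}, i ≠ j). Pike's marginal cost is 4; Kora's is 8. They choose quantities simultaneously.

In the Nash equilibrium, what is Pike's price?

Mine Pike's profit: π = x_{Pike}(135 − 3x_{Pike} − 2x_{Kora}) − 4x_{Pike}.
∂π/∂x_{Pike} = 131 − 6x_{Pike} − 2x_{Kora} = 0 ⇒ x_{Pike} = 131/6 − (1/3)x_{Kora}.
Similarly x_{Kora} = 127/6 − (1/3)x_{Pike}.
Substituting the second reaction function into the first: x_{Pike} = 131/6 − (1/3)(127/6 − (1/3)x_{Pike}), which gives (8/9)x_{Pike} = 133/9 ⇒ x_{Pike} = 16.625.
Then x_{Kora} = 127/6 − (1/3)·16.625 = 15.625.
P_{Pike} = 135 − 3·16.625 − 2·15.625 = 53.875.

53.875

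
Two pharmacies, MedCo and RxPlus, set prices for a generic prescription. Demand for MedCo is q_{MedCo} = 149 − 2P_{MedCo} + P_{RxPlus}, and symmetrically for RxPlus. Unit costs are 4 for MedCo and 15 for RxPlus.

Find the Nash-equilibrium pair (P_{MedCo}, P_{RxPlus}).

MedCo's profit: π = (P_{MedCo} − 4)(149 − 2P_{MedCo} + P_{RxPlus}).
∂π/∂P_{MedCo} = 157 − 4P_{MedCo} + P_{RxPlus} = 0 ⇒ P_{MedCo} = 39.25 + 0.25P_{RxPlus}.
Similarly P_{RxPlus} = 44.75 + 0.25P_{MedCo}.
Plugging P_{RxPlus} into MedCo's best response: P_{MedCo} = 39.25 + 0.25(44.75 + 0.25P_{MedCo}) ⇒ 0.9375P_{MedCo} = 50.4375, so P_{MedCo} = 53.8.
Then P_{RxPlus} = 44.75 + 0.25·53.8 = 58.2.

53.8, 58.2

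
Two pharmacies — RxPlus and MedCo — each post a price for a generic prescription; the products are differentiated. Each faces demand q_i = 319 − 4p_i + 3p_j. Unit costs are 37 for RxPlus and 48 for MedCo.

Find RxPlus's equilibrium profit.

13829.76

RxPlus's profit: π = (p_{RxPlus} − 37)(319 − 4p_{RxPlus} + 3p_{MedCo}).
∂π/∂p_{RxPlus} = 467 − 8p_{RxPlus} + 3p_{MedCo} = 0 ⇒ p_{RxPlus} = 58.375 + 0.375p_{MedCo}.
Similarly p_{MedCo} = 63.875 + 0.375p_{RxPlus}.
Substituting the second reaction function into the first: p_{RxPlus} = 58.375 + 0.375(63.875 + 0.375p_{RxPlus}), which gives (55/64)p_{RxPlus} = 5269/64 ⇒ p_{RxPlus} = 95.8.
Then p_{MedCo} = 63.875 + 0.375·95.8 = 99.8.
q_{RxPlus} = 319 − 4·95.8 + 3·99.8 = 235.2.
Profit = (95.8 − 37)·235.2 = 13829.76.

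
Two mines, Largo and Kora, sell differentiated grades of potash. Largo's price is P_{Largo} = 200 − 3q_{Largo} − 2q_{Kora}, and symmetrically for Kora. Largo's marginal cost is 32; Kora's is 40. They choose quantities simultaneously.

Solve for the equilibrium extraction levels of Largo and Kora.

21.5, 19.5

Mine Largo's profit: π = q_{Largo}(200 − 3q_{Largo} − 2q_{Kora}) − 32q_{Largo}.
∂π/∂q_{Largo} = 168 − 6q_{Largo} − 2q_{Kora} = 0 ⇒ q_{Largo} = 28 − (1/3)q_{Kora}.
Similarly q_{Kora} = 80/3 − (1/3)q_{Largo}.
Substituting the second reaction function into the first: q_{Largo} = 28 − (1/3)(80/3 − (1/3)q_{Largo}), which gives (8/9)q_{Largo} = 172/9 ⇒ q_{Largo} = 21.5.
Then q_{Kora} = 80/3 − (1/3)·21.5 = 19.5.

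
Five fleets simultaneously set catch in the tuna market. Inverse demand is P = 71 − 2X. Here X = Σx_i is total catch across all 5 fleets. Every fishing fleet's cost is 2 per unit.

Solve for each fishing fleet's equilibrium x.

A representative fishing fleet's profit is π_i = x_i(71 − 2X) − 2x_i, with X = x_i + Σ_{j≠i} x_j.
First-order condition: 69 − 4x_i − 2Σ_{j≠i} x_j = 0.
In a symmetric equilibrium every fishing fleet chooses the same x, so Σ_{j≠i} x_j = 4x. The condition becomes 69 − 12x = 0, giving x = 69/12 = 5.75.

5.75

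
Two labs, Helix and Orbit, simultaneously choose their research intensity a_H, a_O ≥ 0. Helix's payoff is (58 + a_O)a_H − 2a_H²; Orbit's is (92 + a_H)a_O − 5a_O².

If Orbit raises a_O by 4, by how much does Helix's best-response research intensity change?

Expanding Helix's payoff: 58a_H + a_Oa_H − 2a_H².
∂π/∂a_H = 58 + a_O − 4a_H = 0, so a_H = 14.5 + 0.25a_O.
The reaction-function slope is 0.25, so a 4-unit rise in a_O moves a_H by 0.25 × 4 = 1. Helix's best response rises — the actions are strategic complements.

1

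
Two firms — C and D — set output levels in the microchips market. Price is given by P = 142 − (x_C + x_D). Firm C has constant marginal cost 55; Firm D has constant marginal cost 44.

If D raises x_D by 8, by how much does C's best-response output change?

Firm C's profit: π = x_C(142 − (x_C + x_D)) − 55x_C.
∂π/∂x_C = 87 − 2x_C − x_D = 0, so x_C = 43.5 − 0.5x_D.
The reaction-function slope is −0.5, so an 8-unit rise in x_D moves x_C by −0.5 × 8 = −4. C's best response falls — the actions are strategic substitutes.

-4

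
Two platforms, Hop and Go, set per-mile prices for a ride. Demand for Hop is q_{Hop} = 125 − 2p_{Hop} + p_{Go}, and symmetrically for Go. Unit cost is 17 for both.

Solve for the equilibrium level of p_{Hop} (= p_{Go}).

Hop's profit: π = (p_{Hop} − 17)(125 − 2p_{Hop} + p_{Go}).
∂π/∂p_{Hop} = 159 − 4p_{Hop} + p_{Go} = 0 ⇒ p_{Hop} = 39.75 + 0.25p_{Go}.
The game is symmetric, so in equilibrium p_{Go} = p_{Hop}: the reaction function gives 0.75p_{Hop} = 39.75, hence p_{Hop} = 53.

53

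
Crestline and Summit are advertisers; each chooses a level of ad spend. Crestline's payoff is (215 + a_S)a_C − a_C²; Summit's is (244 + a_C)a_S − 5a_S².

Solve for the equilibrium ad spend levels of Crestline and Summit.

126, 37

Expanding Crestline's payoff: 215a_C + a_Sa_C − a_C².
∂π/∂a_C = 215 + a_S − 2a_C = 0, so a_C = 107.5 + 0.5a_S.
Likewise for Summit: a_S = 24.4 + 0.1a_C.
Substituting the second reaction function into the first: a_C = 107.5 + 0.5(24.4 + 0.1a_C), which gives 0.95a_C = 119.7 ⇒ a_C = 126.
Then a_S = 24.4 + 0.1·126 = 37.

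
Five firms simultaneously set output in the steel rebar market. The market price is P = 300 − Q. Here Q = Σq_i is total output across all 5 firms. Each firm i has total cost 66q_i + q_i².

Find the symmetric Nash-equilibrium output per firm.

29.25

A representative firm's profit is π_i = q_i(300 − Q) − 66q_i − q_i², with Q = q_i + Σ_{j≠i} q_j.
First-order condition: 234 − 4q_i − Σ_{j≠i} q_j = 0.
In a symmetric equilibrium every firm chooses the same q, so Σ_{j≠i} q_j = 4q. The condition becomes 234 − 8q = 0, giving q = 234/8 = 29.25.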